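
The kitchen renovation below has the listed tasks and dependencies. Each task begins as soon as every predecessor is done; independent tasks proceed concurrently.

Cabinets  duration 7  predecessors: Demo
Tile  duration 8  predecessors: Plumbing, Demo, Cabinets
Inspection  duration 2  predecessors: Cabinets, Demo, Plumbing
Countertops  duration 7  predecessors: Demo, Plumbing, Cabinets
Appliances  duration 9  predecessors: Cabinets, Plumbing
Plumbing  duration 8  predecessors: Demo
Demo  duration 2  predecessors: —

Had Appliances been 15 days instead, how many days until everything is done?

Actual critical path: Demo→Plumbing→Appliances = 2+8+9 = 19 ⇒ 19 days.
Since Appliances is critical, the +6 change carries straight to that chain (now 25 days).
No other chain overtakes it, so the finish is 25 days.

25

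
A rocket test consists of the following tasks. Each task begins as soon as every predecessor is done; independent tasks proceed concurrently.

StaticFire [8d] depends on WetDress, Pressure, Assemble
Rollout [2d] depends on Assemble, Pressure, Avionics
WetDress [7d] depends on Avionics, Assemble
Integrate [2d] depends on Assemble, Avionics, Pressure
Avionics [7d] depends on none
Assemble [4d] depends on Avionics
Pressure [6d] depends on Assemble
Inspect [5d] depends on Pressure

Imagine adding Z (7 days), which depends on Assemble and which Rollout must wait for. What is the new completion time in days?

26

Originally the project takes 26 days.
With Z inserted, Rollout now waits for max(Assemble, Pressure, Avionics, Z).
New critical path: Avionics→Assemble→WetDress→StaticFire = 7+4+7+8 = 26 ⇒ 26 days.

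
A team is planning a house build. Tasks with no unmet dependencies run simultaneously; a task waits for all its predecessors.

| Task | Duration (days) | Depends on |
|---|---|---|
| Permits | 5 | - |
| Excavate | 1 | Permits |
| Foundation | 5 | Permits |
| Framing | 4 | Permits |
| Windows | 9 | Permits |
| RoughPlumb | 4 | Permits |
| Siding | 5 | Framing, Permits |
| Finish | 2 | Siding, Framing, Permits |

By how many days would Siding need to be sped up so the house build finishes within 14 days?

2

Current finish: 16 days; target: 14.
Siding is on every critical path, so each day cut from Siding cuts the finish by one (this holds down to a finish of 14).
Need 16 − 14 = 2 days off Siding → Siding becomes 3 days, finish becomes 14.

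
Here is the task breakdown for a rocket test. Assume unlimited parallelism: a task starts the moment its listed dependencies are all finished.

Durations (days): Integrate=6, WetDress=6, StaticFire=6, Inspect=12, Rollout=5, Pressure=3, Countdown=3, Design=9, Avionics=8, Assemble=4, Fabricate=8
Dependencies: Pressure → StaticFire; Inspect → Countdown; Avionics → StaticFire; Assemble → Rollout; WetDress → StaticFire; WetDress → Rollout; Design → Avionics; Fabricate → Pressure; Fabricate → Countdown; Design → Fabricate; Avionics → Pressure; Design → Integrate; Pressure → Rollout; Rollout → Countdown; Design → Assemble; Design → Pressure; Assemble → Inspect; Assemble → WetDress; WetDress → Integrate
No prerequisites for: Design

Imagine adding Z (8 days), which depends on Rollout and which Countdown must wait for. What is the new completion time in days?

Originally the job takes 28 days.
With Z inserted, Countdown now waits for max(Fabricate, Rollout, Inspect, Z).
New critical path: Design→Fabricate→Pressure→Rollout→Z→Countdown = 9+8+3+5+8+3 = 36 ⇒ 36 days.

36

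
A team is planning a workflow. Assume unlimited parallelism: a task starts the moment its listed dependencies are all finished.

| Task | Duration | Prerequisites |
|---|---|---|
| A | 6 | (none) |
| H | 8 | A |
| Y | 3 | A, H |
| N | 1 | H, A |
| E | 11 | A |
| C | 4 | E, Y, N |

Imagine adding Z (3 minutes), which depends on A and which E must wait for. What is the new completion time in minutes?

24

Originally the job takes 21 minutes.
With Z inserted, E now waits for max(A, Z).
New critical path: A→Z→E→C = 6+3+11+4 = 24 ⇒ 24 minutes.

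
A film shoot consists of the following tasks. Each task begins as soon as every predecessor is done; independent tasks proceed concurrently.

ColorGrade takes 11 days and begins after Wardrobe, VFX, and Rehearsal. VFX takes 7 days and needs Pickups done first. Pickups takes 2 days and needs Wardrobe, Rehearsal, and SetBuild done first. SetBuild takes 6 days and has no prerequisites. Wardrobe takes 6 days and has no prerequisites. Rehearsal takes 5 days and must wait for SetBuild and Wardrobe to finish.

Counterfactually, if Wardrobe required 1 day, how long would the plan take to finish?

31

As given, the longest chain is Wardrobe→Rehearsal→Pickups→VFX→ColorGrade = 6+5+2+7+11 = 31, so the finish is 31 days.
Wardrobe is on the critical path; changing it to 1 makes that path 26 days.
Now SetBuild→Rehearsal→Pickups→VFX→ColorGrade = 6+5+2+7+11 = 31 is longest, so the finish becomes 31 days.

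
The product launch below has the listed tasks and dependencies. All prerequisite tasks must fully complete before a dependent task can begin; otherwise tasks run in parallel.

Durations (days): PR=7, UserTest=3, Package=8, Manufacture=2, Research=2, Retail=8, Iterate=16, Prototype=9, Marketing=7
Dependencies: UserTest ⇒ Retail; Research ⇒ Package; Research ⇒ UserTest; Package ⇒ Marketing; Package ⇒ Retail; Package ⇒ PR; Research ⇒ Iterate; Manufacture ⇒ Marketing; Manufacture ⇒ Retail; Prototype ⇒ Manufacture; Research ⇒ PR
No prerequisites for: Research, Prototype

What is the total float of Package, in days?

The longest chain is Prototype→Manufacture→Retail = 9+2+8 = 19; overall finish 19 days.
Longest path through Package: 18 days (earliest finish 10, latest finish 11).
So Package can slip 11 − 10 = 1 day.

1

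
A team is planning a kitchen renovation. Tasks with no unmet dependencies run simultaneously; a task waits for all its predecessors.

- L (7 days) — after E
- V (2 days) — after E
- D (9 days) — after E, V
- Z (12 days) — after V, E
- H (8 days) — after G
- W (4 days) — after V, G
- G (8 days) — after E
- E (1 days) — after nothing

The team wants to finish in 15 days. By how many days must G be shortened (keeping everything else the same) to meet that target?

Current finish: 17 days; target: 15.
G is on every critical path, so each day cut from G cuts the finish by one (this holds down to a finish of 15).
Need 17 − 15 = 2 days off G → G becomes 6 days, finish becomes 15.

2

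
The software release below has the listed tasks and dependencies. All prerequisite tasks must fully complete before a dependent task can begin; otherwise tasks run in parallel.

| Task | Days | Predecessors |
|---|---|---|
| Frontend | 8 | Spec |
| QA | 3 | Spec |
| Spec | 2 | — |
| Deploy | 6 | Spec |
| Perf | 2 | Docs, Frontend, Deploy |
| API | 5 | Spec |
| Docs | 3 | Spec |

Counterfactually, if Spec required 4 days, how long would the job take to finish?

14

The binding path is Spec→Frontend→Perf = 2+8+2 = 12; finish at 12 days.
Spec is on the critical path; changing it to 4 makes that path 14 days.
The critical path is still Spec→Frontend→Perf; finish is now 14 days.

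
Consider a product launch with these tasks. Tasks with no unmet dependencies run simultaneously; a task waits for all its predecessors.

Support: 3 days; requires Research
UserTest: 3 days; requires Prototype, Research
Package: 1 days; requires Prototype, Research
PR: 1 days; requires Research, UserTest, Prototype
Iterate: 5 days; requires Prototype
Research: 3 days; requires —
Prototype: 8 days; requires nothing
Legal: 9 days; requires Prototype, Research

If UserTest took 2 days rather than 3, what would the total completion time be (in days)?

17

Critical path before the change: Prototype→Legal = 8+9 = 17 giving 17 days.
The longest path through UserTest is only 12 days, so UserTest has float 5.
The critical path is still Prototype→Legal; finish is now 17 days.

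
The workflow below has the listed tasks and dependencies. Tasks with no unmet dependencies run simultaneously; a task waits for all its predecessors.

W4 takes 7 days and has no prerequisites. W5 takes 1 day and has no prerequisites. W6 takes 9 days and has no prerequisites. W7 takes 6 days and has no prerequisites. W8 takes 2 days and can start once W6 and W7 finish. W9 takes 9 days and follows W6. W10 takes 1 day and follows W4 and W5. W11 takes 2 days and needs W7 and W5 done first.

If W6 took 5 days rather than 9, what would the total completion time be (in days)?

14

Critical path before the change: W6→W9 = 9+9 = 18 giving 18 days.
Since W6 is critical, the -4 change carries straight to that chain (now 14 days).
That remains the longest chain; total 14 days.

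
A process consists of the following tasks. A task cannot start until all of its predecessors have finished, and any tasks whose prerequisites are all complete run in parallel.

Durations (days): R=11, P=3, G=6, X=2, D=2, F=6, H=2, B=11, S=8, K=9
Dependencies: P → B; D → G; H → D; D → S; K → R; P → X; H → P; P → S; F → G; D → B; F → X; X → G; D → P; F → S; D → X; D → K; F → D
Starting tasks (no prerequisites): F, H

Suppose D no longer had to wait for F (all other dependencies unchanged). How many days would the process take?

24

Original critical path: F→D→K→R = 6+2+9+11 = 28 ⇒ 28 days.
Without F→D, D's earliest start moves from 6 to 2.
The longest chain is now H→D→K→R = 2+2+9+11 = 24, so the process takes 24 days.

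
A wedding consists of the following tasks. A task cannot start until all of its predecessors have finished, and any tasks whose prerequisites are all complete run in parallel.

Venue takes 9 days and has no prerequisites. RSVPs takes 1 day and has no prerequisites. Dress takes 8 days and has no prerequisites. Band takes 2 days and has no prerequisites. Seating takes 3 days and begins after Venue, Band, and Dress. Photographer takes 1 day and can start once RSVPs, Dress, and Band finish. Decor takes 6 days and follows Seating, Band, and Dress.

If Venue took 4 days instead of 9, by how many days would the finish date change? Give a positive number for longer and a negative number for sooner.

Critical path before the change: Venue→Seating→Decor = 9+3+6 = 18 giving 18 days.
Since Venue is critical, the -5 change carries straight to that chain (now 13 days).
Now Dress→Seating→Decor = 8+3+6 = 17 is longest, so the finish becomes 17 days.
Change in finish: 17 − 18 = -1 days.

-1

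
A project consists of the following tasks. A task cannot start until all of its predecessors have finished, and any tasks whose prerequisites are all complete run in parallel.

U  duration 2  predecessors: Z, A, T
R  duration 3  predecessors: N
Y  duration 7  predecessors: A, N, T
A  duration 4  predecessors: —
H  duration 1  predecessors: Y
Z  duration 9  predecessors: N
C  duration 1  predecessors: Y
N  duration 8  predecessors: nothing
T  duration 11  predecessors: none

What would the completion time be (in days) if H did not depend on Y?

Original critical path: T→Y→C = 11+7+1 = 19 ⇒ 19 days.
Without Y→H, H's earliest start moves from 18 to 0.
After: T→Y→C = 11+7+1 = 19 → 19 days.

19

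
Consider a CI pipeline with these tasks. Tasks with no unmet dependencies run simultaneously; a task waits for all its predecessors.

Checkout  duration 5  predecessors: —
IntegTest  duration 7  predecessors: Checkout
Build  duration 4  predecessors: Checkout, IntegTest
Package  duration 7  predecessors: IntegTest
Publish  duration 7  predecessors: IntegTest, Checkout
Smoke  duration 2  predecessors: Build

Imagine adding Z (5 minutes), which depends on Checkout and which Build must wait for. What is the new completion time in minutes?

Originally the CI pipeline takes 19 minutes.
With Z inserted, Build now waits for max(Checkout, IntegTest, Z).
New critical path: Checkout→IntegTest→Package = 5+7+7 = 19 ⇒ 19 minutes.

19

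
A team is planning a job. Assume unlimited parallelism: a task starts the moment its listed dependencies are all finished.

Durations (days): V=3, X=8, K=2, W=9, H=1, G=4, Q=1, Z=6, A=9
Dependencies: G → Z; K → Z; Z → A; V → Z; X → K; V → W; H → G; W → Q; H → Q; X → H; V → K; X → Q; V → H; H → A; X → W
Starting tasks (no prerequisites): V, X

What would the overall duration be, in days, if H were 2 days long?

29

Actual critical path: X→H→G→Z→A = 8+1+4+6+9 = 28 ⇒ 28 days.
H is on the critical path; changing it to 2 makes that path 29 days.
That remains the longest chain; total 29 days.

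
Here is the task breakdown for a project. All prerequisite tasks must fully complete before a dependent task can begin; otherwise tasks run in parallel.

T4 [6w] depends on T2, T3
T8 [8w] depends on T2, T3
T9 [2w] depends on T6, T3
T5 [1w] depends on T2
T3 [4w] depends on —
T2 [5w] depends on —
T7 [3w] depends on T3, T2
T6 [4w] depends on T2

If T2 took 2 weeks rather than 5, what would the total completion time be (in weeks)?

12

Actual critical path: T2→T8 = 5+8 = 13 ⇒ 13 weeks.
Since T2 is critical, the -3 change carries straight to that chain (now 10 weeks).
Now T3→T8 = 4+8 = 12 is longest, so the finish becomes 12 weeks.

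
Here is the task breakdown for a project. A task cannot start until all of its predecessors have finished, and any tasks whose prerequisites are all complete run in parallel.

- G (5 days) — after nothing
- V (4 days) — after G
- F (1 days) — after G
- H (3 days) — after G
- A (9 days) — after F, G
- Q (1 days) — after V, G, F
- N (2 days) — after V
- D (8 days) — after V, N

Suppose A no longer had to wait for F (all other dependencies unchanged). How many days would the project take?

Before: longest chain G→V→N→D = 5+4+2+8 = 19, finish 19.
Without F→A, A's earliest start moves from 6 to 5.
After: G→V→N→D = 5+4+2+8 = 19 → 19 days.

19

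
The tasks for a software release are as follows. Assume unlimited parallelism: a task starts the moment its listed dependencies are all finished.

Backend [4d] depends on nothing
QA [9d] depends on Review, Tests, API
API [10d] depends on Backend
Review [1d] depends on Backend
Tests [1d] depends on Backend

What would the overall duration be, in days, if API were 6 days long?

19

Critical path before the change: Backend→API→QA = 4+10+9 = 23 giving 23 days.
Since API is critical, the -4 change carries straight to that chain (now 19 days).
No other chain overtakes it, so the finish is 19 days.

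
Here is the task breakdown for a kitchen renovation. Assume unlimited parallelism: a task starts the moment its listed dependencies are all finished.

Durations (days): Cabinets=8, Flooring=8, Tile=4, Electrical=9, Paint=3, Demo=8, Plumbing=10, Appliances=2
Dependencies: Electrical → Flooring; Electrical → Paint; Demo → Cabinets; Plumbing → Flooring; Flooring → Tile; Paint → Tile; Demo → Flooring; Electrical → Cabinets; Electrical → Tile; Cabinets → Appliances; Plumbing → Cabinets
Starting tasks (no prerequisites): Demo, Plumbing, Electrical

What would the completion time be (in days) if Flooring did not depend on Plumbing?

21

Before: longest chain Plumbing→Flooring→Tile = 10+8+4 = 22, finish 22.
Without Plumbing→Flooring, Flooring's earliest start moves from 10 to 9.
The longest chain is now Electrical→Flooring→Tile = 9+8+4 = 21, so the job takes 21 days.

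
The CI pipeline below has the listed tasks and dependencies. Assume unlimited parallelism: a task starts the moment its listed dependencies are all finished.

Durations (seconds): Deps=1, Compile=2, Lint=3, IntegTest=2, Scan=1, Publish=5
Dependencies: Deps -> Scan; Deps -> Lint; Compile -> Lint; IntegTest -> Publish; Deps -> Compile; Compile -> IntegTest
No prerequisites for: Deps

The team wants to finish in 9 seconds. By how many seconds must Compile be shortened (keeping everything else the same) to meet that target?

1

Current finish: 10 seconds; target: 9.
Compile is on every critical path, so each second cut from Compile cuts the finish by one (this holds down to a finish of 9).
Need 10 − 9 = 1 second off Compile → Compile becomes 1 second, finish becomes 9.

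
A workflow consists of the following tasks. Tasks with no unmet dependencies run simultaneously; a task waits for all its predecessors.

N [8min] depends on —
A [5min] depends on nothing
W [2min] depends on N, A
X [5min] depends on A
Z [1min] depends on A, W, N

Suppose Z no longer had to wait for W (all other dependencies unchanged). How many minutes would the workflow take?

Before: longest chain N→W→Z = 8+2+1 = 11, finish 11.
Without W→Z, Z's earliest start moves from 10 to 8.
The longest chain is now N→W = 8+2 = 10, so the workflow takes 10 minutes.

10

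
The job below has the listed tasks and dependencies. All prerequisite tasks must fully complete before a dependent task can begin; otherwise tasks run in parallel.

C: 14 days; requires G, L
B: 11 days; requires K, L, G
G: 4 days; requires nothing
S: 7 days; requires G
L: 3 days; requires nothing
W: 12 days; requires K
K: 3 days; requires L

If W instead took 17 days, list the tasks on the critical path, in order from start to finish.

The binding path is L→K→W = 3+3+12 = 18; finish at 18 days.
Since W is critical, the +5 change carries straight to that chain (now 23 days).
That remains the longest chain; total 23 days.

L, K, W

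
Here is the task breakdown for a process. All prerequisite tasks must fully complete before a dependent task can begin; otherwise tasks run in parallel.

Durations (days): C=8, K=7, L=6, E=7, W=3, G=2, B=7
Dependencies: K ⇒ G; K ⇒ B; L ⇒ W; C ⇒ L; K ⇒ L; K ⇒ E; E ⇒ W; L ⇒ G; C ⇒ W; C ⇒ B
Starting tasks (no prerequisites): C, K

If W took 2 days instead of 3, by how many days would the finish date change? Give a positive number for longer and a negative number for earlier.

Actual critical path: C→L→W = 8+6+3 = 17 ⇒ 17 days.
W is on the critical path; changing it to 2 makes that path 16 days.
No other chain overtakes it, so the finish is 16 days.
Change in finish: 16 − 17 = -1 days.

-1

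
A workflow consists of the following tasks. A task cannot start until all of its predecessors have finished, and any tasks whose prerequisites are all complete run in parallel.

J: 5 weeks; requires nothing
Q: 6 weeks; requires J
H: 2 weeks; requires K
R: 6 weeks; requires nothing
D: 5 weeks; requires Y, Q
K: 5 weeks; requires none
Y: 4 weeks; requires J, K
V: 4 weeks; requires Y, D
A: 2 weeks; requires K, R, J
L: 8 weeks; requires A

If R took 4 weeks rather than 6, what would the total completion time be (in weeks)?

Baseline: J→Q→D→V = 5+6+5+4 = 20 → 20 weeks.
R has 4 weeks of float (longest path through it is 16).
The critical path is still J→Q→D→V; finish is now 20 weeks.

20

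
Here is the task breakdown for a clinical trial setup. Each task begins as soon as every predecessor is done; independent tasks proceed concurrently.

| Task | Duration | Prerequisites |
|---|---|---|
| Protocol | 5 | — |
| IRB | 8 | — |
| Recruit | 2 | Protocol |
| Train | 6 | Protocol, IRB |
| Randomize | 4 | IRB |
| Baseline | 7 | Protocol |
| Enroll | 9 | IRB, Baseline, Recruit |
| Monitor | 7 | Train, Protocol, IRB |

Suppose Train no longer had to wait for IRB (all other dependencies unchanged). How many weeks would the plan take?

Original critical path: Protocol→Baseline→Enroll = 5+7+9 = 21 ⇒ 21 weeks.
Without IRB→Train, Train's earliest start moves from 8 to 5.
New critical path: Protocol→Baseline→Enroll = 5+7+9 = 21 ⇒ 21 weeks.

21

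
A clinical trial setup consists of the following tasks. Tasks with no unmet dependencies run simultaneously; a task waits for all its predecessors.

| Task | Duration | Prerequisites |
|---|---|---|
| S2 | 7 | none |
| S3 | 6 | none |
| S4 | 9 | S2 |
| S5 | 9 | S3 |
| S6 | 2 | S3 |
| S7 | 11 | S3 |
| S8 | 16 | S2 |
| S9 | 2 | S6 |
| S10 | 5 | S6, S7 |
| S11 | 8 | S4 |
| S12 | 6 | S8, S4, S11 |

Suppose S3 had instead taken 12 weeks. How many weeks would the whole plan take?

Actual critical path: S2→S4→S11→S12 = 7+9+8+6 = 30 ⇒ 30 weeks.
S3 has 8 weeks of float (longest path through it is 22).
That remains the longest chain; total 30 weeks.

30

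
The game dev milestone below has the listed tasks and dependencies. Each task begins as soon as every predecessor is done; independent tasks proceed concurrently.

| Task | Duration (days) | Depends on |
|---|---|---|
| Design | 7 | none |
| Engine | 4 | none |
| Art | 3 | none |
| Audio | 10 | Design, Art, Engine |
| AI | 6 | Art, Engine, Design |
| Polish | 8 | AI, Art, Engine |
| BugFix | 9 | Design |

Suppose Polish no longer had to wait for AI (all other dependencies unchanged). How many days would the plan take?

17

With the dependency in place, Design→AI→Polish = 7+6+8 = 21 sets the finish at 21 days.
Without AI→Polish, Polish's earliest start moves from 13 to 4.
The longest chain is now Design→Audio = 7+10 = 17, so the plan takes 17 days.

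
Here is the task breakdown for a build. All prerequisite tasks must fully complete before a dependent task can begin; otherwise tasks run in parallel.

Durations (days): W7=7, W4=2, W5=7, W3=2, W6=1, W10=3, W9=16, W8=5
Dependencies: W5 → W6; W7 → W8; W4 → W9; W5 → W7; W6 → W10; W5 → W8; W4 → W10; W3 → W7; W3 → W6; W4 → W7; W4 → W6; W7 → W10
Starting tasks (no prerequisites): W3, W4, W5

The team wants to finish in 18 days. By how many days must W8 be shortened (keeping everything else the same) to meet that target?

1

Current finish: 19 days; target: 18.
W8 is on every critical path, so each day cut from W8 cuts the finish by one (this holds down to a finish of 18).
Need 19 − 18 = 1 day off W8 → W8 becomes 4 days, finish becomes 18.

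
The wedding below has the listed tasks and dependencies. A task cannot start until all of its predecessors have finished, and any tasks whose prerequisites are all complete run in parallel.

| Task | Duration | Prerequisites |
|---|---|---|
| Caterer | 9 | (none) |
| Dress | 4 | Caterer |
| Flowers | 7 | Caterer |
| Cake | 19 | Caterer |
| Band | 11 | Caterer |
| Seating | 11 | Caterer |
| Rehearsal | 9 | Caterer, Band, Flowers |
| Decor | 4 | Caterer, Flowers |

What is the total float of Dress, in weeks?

16

Critical path: Caterer→Band→Rehearsal = 9+11+9 = 29, so the finish is 29 weeks.
Longest path through Dress: 13 weeks (earliest finish 13, latest finish 29).
Float = 29 − 13 = 16.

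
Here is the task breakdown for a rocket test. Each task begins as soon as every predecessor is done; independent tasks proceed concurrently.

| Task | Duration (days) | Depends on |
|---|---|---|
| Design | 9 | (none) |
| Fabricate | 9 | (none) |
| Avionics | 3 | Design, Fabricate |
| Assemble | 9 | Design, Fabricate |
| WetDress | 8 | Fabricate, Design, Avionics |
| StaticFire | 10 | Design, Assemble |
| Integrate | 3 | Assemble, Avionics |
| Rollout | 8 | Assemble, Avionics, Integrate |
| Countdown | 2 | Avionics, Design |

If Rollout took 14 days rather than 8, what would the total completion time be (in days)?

Actual critical path: Design→Assemble→Integrate→Rollout = 9+9+3+8 = 29 ⇒ 29 days.
Since Rollout is critical, the +6 change carries straight to that chain (now 35 days).
No other chain overtakes it, so the finish is 35 days.

35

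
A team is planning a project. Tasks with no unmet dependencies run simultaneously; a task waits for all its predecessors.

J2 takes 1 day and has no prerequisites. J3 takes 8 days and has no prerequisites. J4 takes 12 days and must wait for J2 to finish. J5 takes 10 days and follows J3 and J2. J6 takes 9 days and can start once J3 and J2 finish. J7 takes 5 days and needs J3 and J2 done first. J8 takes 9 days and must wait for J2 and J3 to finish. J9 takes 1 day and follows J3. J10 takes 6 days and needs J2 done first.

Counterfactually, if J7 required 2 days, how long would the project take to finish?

18

The binding path is J3→J5 = 8+10 = 18; finish at 18 days.
The longest path through J7 is only 13 days, so J7 has float 5.
No other chain overtakes it, so the finish is 18 days.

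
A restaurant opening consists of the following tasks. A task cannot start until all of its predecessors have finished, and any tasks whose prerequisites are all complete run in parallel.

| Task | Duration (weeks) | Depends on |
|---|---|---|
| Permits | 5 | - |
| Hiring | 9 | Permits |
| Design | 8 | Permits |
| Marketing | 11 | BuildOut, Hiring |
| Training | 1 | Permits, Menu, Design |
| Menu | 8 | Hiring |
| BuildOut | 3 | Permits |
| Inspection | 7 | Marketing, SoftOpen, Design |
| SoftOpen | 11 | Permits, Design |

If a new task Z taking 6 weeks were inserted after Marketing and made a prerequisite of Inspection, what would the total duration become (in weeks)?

38

Originally the job takes 32 weeks.
With Z inserted, Inspection now waits for max(Marketing, SoftOpen, Design, Z).
New critical path: Permits→Hiring→Marketing→Z→Inspection = 5+9+11+6+7 = 38 ⇒ 38 weeks.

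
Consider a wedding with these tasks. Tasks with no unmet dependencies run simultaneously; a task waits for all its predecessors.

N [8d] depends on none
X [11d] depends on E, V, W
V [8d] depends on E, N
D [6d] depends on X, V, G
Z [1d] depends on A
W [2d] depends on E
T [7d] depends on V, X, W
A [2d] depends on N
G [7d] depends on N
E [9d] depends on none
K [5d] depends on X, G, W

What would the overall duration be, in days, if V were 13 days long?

Critical path before the change: E→V→X→T = 9+8+11+7 = 35 giving 35 days.
Since V is critical, the +5 change carries straight to that chain (now 40 days).
The critical path is still E→V→X→T; finish is now 40 days.

40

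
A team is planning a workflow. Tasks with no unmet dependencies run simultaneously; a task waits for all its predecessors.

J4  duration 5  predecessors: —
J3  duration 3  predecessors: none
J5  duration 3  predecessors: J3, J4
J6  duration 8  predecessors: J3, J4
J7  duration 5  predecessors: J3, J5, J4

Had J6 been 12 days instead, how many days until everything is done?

17

Actual critical path: J4→J6 = 5+8 = 13 ⇒ 13 days.
Since J6 is critical, the +4 change carries straight to that chain (now 17 days).
That remains the longest chain; total 17 days.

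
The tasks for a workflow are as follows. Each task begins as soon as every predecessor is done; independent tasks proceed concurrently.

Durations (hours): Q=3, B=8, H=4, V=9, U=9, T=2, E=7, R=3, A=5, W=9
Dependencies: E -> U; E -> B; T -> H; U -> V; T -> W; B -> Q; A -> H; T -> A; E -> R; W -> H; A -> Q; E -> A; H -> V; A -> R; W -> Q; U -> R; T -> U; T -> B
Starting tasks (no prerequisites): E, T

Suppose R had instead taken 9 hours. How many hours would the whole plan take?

25

Baseline: E→U→V = 7+9+9 = 25 → 25 hours.
R is off the critical path — its longest chain is 19 hours, giving 6 of slack.
Now E→U→R = 7+9+9 = 25 is longest, so the finish becomes 25 hours.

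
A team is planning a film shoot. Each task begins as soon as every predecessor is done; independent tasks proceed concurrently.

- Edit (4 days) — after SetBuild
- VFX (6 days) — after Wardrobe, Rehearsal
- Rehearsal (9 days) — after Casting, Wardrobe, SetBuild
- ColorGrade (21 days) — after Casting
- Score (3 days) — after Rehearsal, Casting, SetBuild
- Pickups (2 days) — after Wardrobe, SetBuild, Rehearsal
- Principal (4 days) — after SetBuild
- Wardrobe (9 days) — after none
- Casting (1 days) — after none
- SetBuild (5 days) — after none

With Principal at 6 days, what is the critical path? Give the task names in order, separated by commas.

Wardrobe, Rehearsal, VFX

As given, the longest chain is Wardrobe→Rehearsal→VFX = 9+9+6 = 24, so the finish is 24 days.
Principal is off the critical path — its longest chain is 9 days, giving 15 of slack.
No other chain overtakes it, so the finish is 24 days.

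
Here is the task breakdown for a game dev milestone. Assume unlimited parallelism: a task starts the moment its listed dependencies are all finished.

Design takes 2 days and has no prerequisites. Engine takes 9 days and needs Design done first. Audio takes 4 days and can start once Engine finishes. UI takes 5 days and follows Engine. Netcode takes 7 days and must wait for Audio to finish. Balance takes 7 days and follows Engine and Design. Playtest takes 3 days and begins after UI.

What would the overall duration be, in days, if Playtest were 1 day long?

As given, the longest chain is Design→Engine→Audio→Netcode = 2+9+4+7 = 22, so the finish is 22 days.
The longest path through Playtest is only 19 days, so Playtest has float 3.
That remains the longest chain; total 22 days.

22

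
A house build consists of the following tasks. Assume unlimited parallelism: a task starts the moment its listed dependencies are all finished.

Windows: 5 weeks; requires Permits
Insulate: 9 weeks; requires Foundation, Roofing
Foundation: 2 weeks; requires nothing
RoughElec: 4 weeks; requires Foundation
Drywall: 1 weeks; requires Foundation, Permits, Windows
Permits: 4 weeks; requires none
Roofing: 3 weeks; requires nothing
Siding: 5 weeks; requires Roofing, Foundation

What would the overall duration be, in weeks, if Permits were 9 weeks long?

As given, the longest chain is Roofing→Insulate = 3+9 = 12, so the finish is 12 weeks.
The longest path through Permits is only 10 weeks, so Permits has float 2.
The binding chain switches to Permits→Windows→Drywall = 9+5+1 = 15; finish 15 weeks.

15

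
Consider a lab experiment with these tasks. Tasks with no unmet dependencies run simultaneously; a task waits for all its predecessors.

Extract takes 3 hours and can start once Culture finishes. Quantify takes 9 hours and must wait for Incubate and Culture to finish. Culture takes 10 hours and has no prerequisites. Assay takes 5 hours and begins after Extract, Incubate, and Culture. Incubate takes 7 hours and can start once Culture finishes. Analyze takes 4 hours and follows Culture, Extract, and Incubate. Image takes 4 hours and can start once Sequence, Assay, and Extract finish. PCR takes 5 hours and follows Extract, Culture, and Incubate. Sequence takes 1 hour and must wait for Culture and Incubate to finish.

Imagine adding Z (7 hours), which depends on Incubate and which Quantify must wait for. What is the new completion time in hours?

Originally the project takes 26 hours.
With Z inserted, Quantify now waits for max(Incubate, Culture, Z).
New critical path: Culture→Incubate→Z→Quantify = 10+7+7+9 = 33 ⇒ 33 hours.

33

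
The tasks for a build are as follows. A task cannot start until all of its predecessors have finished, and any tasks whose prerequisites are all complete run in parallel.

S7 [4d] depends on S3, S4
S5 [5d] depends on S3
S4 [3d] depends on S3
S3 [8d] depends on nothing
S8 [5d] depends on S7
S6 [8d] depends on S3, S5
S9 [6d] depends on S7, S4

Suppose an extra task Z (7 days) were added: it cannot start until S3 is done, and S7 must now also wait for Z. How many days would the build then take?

Originally the build takes 21 days.
With Z inserted, S7 now waits for max(S3, S4, Z).
New critical path: S3→Z→S7→S9 = 8+7+4+6 = 25 ⇒ 25 days.

25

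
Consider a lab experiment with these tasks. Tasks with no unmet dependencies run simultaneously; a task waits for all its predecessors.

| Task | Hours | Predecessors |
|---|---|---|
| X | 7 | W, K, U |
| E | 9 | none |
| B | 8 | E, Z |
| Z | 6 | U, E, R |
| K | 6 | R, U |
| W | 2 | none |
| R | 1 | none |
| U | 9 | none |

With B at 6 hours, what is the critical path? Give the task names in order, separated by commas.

U, K, X

Actual critical path: E→Z→B = 9+6+8 = 23 ⇒ 23 hours.
B lies on that path, so at 6 hours the path becomes 21 hours.
Now U→K→X = 9+6+7 = 22 is longest, so the finish becomes 22 hours.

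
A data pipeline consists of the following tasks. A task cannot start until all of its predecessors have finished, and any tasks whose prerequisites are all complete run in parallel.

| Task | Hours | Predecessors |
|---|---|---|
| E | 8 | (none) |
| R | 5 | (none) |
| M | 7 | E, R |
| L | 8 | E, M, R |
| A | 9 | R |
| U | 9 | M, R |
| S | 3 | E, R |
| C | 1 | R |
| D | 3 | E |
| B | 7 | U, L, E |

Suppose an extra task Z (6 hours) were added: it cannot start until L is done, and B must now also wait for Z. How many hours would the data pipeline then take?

36

Originally the data pipeline takes 31 hours.
With Z inserted, B now waits for max(U, L, E, Z).
New critical path: E→M→L→Z→B = 8+7+8+6+7 = 36 ⇒ 36 hours.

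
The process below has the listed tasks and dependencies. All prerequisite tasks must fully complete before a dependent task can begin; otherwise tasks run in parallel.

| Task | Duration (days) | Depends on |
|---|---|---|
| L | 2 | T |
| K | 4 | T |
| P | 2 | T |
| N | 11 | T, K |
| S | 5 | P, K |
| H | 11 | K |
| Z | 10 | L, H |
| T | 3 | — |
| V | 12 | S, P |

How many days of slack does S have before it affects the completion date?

Critical path: T→K→H→Z = 3+4+11+10 = 28, so the finish is 28 days.
Longest path through S: 24 days (earliest finish 12, latest finish 16).
Float = 28 − 24 = 4.

4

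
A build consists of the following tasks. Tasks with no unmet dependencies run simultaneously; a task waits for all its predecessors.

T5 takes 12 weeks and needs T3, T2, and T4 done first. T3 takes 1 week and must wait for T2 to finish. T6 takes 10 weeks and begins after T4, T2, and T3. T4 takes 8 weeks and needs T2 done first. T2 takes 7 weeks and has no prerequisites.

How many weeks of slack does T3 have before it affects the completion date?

Critical path: T2→T4→T5 = 7+8+12 = 27, so the finish is 27 weeks.
T3 finishes as early as 8 and must finish by 15.
Slack of T3 = 14 − 7 = 7 weeks.

7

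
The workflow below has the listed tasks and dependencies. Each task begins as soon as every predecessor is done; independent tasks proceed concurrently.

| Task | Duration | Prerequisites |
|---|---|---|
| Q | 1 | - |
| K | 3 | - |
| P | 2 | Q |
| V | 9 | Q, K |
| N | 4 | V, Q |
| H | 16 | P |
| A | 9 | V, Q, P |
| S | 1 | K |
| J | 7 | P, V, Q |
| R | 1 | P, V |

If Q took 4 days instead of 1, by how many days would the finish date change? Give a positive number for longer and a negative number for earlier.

1

The binding path is K→V→A = 3+9+9 = 21; finish at 21 days.
Q is off the critical path — its longest chain is 19 days, giving 2 of slack.
New critical path: Q→P→H = 4+2+16 = 22 ⇒ 22 days.
Change in finish: 22 − 21 = +1 days.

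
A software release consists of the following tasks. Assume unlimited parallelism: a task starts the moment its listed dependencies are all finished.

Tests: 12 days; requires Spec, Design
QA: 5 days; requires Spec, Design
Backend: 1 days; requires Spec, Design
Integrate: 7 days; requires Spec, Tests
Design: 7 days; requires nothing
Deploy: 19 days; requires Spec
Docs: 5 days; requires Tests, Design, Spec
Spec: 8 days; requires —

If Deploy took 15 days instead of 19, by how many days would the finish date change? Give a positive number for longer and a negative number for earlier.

0

Critical path before the change: Spec→Deploy = 8+19 = 27 giving 27 days.
Deploy lies on that path, so at 15 days the path becomes 23 days.
The binding chain switches to Spec→Tests→Integrate = 8+12+7 = 27; finish 27 days.
Change in finish: 27 − 27 = +0 days.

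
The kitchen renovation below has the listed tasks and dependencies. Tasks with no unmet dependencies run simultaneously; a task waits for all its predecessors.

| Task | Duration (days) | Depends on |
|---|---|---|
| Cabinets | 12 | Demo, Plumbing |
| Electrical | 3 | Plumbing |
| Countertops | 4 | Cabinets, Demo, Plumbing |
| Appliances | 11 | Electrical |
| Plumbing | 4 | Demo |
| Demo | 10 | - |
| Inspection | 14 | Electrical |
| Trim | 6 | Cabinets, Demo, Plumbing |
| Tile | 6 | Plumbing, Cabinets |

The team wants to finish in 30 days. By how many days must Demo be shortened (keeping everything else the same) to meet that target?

2

Current finish: 32 days; target: 30.
Demo is on every critical path, so each day cut from Demo cuts the finish by one (this holds down to a finish of 23).
Need 32 − 30 = 2 days off Demo → Demo becomes 8 days, finish becomes 30.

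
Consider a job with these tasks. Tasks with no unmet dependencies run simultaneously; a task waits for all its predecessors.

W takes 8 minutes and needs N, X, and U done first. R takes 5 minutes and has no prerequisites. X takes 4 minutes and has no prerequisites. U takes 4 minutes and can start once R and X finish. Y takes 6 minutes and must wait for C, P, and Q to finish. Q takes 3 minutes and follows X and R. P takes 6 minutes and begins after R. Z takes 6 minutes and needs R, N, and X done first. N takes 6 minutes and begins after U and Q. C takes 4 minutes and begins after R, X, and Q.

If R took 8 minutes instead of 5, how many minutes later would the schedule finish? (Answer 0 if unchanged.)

3

Critical path before the change: R→U→N→W = 5+4+6+8 = 23 giving 23 minutes.
Since R is critical, the +3 change carries straight to that chain (now 26 minutes).
No other chain overtakes it, so the finish is 26 minutes.
Change in finish: 26 − 23 = +3 minutes.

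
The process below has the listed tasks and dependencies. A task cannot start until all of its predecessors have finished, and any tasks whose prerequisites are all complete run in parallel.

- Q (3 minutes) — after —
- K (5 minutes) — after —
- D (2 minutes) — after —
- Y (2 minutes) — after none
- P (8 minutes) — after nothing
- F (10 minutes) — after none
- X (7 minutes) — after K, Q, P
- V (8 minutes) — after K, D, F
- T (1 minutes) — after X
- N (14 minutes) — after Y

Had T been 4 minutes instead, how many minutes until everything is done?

19

Critical path before the change: F→V = 10+8 = 18 giving 18 minutes.
T is off the critical path — its longest chain is 16 minutes, giving 2 of slack.
New critical path: P→X→T = 8+7+4 = 19 ⇒ 19 minutes.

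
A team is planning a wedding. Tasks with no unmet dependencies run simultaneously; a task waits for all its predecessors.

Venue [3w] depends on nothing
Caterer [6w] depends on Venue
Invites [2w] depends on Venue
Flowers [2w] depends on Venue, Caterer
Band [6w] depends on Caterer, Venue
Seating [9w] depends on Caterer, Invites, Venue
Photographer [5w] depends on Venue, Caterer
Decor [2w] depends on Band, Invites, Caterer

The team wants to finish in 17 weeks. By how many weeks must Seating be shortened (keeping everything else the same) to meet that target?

1

Current finish: 18 weeks; target: 17.
Seating is on every critical path, so each week cut from Seating cuts the finish by one (this holds down to a finish of 17).
Need 18 − 17 = 1 week off Seating → Seating becomes 8 weeks, finish becomes 17.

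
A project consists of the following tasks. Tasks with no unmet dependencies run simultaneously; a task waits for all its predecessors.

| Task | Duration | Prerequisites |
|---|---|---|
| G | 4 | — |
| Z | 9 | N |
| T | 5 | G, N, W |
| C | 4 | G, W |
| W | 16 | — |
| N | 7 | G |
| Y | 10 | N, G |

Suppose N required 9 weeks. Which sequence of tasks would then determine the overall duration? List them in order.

The binding path is G→N→Y = 4+7+10 = 21; finish at 21 weeks.
Since N is critical, the +2 change carries straight to that chain (now 23 weeks).
That remains the longest chain; total 23 weeks.

G, N, Y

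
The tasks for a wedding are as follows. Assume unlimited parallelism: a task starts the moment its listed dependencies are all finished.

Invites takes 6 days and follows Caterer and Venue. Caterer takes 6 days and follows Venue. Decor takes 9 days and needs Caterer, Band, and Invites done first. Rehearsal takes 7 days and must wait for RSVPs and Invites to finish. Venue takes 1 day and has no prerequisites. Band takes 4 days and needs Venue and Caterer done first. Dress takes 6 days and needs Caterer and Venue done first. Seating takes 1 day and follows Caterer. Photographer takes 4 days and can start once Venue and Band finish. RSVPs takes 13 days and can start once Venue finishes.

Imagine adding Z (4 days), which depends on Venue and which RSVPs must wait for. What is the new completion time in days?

Originally the schedule takes 22 days.
With Z inserted, RSVPs now waits for max(Venue, Z).
New critical path: Venue→Z→RSVPs→Rehearsal = 1+4+13+7 = 25 ⇒ 25 days.

25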